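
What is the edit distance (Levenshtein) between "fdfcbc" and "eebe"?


Computing edit distance: "fdfcbc" -> "eebe"
DP table:
           e    e    b    e
      0    1    2    3    4
  f   1    1    2    3    4
  d   2    2    2    3    4
  f   3    3    3    3    4
  c   4    4    4    4    4
  b   5    5    5    4    5
  c   6    6    6    5    5
Edit distance = dp[6][4] = 5

5


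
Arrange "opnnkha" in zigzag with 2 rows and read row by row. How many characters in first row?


Zigzag "opnnkha" into 2 rows:
Placing characters:
  'o' => row 0
  'p' => row 1
  'n' => row 0
  'n' => row 1
  'k' => row 0
  'h' => row 1
  'a' => row 0
Rows:
  Row 0: "onka"
  Row 1: "pnh"
First row length: 4

4


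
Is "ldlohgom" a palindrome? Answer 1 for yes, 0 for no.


Input: ldlohgom
Reversed: mogholdl
  Compare pos 0 ('l') with pos 7 ('m'): MISMATCH
  Compare pos 1 ('d') with pos 6 ('o'): MISMATCH
  Compare pos 2 ('l') with pos 5 ('g'): MISMATCH
  Compare pos 3 ('o') with pos 4 ('h'): MISMATCH
Result: not a palindrome

0


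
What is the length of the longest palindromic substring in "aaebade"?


Input: "aaebade"
Checking substrings for palindromes:
  [0:2] "aa" (len 2) => palindrome
Longest palindromic substring: "aa" with length 2

2


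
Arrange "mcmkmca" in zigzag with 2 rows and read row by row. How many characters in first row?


Zigzag "mcmkmca" into 2 rows:
Placing characters:
  'm' => row 0
  'c' => row 1
  'm' => row 0
  'k' => row 1
  'm' => row 0
  'c' => row 1
  'a' => row 0
Rows:
  Row 0: "mmma"
  Row 1: "ckc"
First row length: 4

4


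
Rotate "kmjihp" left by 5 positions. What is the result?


Input: "kmjihp", rotate left by 5
First 5 characters: "kmjih"
Remaining characters: "p"
Concatenate remaining + first: "p" + "kmjih" = "pkmjih"

pkmjih


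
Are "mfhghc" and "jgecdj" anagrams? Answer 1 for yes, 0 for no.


Strings: "mfhghc", "jgecdj"
Sorted first:  cfghhm
Sorted second: cdegjj
Differ at position 1: 'f' vs 'd' => not anagrams

0


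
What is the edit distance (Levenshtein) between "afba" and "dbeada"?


Computing edit distance: "afba" -> "dbeada"
DP table:
           d    b    e    a    d    a
      0    1    2    3    4    5    6
  a   1    1    2    3    3    4    5
  f   2    2    2    3    4    4    5
  b   3    3    2    3    4    5    5
  a   4    4    3    3    3    4    5
Edit distance = dp[4][6] = 5

5


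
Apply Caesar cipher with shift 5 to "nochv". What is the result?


Caesar cipher: shift "nochv" by 5
  'n' (pos 13) + 5 = pos 18 = 's'
  'o' (pos 14) + 5 = pos 19 = 't'
  'c' (pos 2) + 5 = pos 7 = 'h'
  'h' (pos 7) + 5 = pos 12 = 'm'
  'v' (pos 21) + 5 = pos 0 = 'a'
Result: sthma

sthma


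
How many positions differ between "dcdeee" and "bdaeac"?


Comparing "dcdeee" and "bdaeac" position by position:
  Position 0: 'd' vs 'b' => DIFFER
  Position 1: 'c' vs 'd' => DIFFER
  Position 2: 'd' vs 'a' => DIFFER
  Position 3: 'e' vs 'e' => same
  Position 4: 'e' vs 'a' => DIFFER
  Position 5: 'e' vs 'c' => DIFFER
Positions that differ: 5

5


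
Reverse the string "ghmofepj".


Input: ghmofepj
Reading characters right to left:
  Position 7: 'j'
  Position 6: 'p'
  Position 5: 'e'
  Position 4: 'f'
  Position 3: 'o'
  Position 2: 'm'
  Position 1: 'h'
  Position 0: 'g'
Reversed: jpefomhg

jpefomhg


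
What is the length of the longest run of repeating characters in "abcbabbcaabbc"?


Input: "abcbabbcaabbc"
Scanning for longest run:
  Position 1 ('b'): new char, reset run to 1
  Position 2 ('c'): new char, reset run to 1
  Position 3 ('b'): new char, reset run to 1
  Position 4 ('a'): new char, reset run to 1
  Position 5 ('b'): new char, reset run to 1
  Position 6 ('b'): continues run of 'b', length=2
  Position 7 ('c'): new char, reset run to 1
  Position 8 ('a'): new char, reset run to 1
  Position 9 ('a'): continues run of 'a', length=2
  Position 10 ('b'): new char, reset run to 1
  Position 11 ('b'): continues run of 'b', length=2
  Position 12 ('c'): new char, reset run to 1
Longest run: 'b' with length 2

2


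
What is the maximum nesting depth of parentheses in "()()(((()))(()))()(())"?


Input: "()()(((()))(()))()(())"
Tracking depth:
  Position 0 '(': depth becomes 1
  Position 1 ')': depth becomes 0
  Position 2 '(': depth becomes 1
  Position 3 ')': depth becomes 0
  Position 4 '(': depth becomes 1
  Position 5 '(': depth becomes 2
  Position 6 '(': depth becomes 3
  Position 7 '(': depth becomes 4
  Position 8 ')': depth becomes 3
  Position 9 ')': depth becomes 2
  Position 10 ')': depth becomes 1
  Position 11 '(': depth becomes 2
  Position 12 '(': depth becomes 3
  Position 13 ')': depth becomes 2
  Position 14 ')': depth becomes 1
  Position 15 ')': depth becomes 0
  Position 16 '(': depth becomes 1
  Position 17 ')': depth becomes 0
  Position 18 '(': depth becomes 1
  Position 19 '(': depth becomes 2
  Position 20 ')': depth becomes 1
  Position 21 ')': depth becomes 0
Maximum depth reached: 4

4


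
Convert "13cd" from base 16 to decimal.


Input: "13cd" in base 16
Positional expansion:
  Digit '1' (value 1) x 16^3 = 4096
  Digit '3' (value 3) x 16^2 = 768
  Digit 'c' (value 12) x 16^1 = 192
  Digit 'd' (value 13) x 16^0 = 13
Sum = 5069

5069


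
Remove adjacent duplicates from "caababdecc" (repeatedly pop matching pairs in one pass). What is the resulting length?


Input: caababdecc
Stack-based adjacent duplicate removal:
  Read 'c': push. Stack: c
  Read 'a': push. Stack: ca
  Read 'a': matches stack top 'a' => pop. Stack: c
  Read 'b': push. Stack: cb
  Read 'a': push. Stack: cba
  Read 'b': push. Stack: cbab
  Read 'd': push. Stack: cbabd
  Read 'e': push. Stack: cbabde
  Read 'c': push. Stack: cbabdec
  Read 'c': matches stack top 'c' => pop. Stack: cbabde
Final stack: "cbabde" (length 6)

6


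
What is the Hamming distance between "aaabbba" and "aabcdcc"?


Comparing "aaabbba" and "aabcdcc" position by position:
  Position 0: 'a' vs 'a' => same
  Position 1: 'a' vs 'a' => same
  Position 2: 'a' vs 'b' => differ
  Position 3: 'b' vs 'c' => differ
  Position 4: 'b' vs 'd' => differ
  Position 5: 'b' vs 'c' => differ
  Position 6: 'a' vs 'c' => differ
Total differences (Hamming distance): 5

5


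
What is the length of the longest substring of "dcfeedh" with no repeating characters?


Input: "dcfeedh"
Sliding window (track last position of each char):
  Position 0 ('d'): window [0,0] length 1 -- new best
  Position 1 ('c'): window [0,1] length 2 -- new best
  Position 2 ('f'): window [0,2] length 3 -- new best
  Position 3 ('e'): window [0,3] length 4 -- new best
  Position 4 ('e'): repeat (last at 3), move window start to 4
  Position 4 ('e'): window [4,4] length 1
  Position 5 ('d'): window [4,5] length 2
  Position 6 ('h'): window [4,6] length 3
Longest substring with no repeats: "dcfe" with length 4

4


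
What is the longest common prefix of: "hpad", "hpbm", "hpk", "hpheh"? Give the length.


Words: hpad, hpbm, hpk, hpheh
  Position 0: all 'h' => match
  Position 1: all 'p' => match
  Position 2: ('a', 'b', 'k', 'h') => mismatch, stop
LCP = "hp" (length 2)

2


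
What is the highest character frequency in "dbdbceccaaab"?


Input: dbdbceccaaab
Character counts:
  'a': 3
  'b': 3
  'c': 3
  'd': 2
  'e': 1
Maximum frequency: 3

3


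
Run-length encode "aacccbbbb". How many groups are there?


Input: aacccbbbb
Scanning for consecutive runs:
  Group 1: 'a' x 2 (positions 0-1)
  Group 2: 'c' x 3 (positions 2-4)
  Group 3: 'b' x 4 (positions 5-8)
Total groups: 3

3


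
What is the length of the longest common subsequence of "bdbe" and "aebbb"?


LCS of "bdbe" and "aebbb"
DP table:
           a    e    b    b    b
      0    0    0    0    0    0
  b   0    0    0    1    1    1
  d   0    0    0    1    1    1
  b   0    0    0    1    2    2
  e   0    0    1    1    2    2
LCS length = dp[4][5] = 2

2


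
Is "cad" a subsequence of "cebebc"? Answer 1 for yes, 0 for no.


Check if "cad" is a subsequence of "cebebc"
Greedy scan:
  Position 0 ('c'): matches sub[0] = 'c'
  Position 1 ('e'): no match needed
  Position 2 ('b'): no match needed
  Position 3 ('e'): no match needed
  Position 4 ('b'): no match needed
  Position 5 ('c'): no match needed
Only matched 1/3 characters => not a subsequence

0


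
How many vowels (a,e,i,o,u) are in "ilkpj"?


Input: ilkpj
Checking each character:
  'i' at position 0: vowel (running total: 1)
  'l' at position 1: consonant
  'k' at position 2: consonant
  'p' at position 3: consonant
  'j' at position 4: consonant
Total vowels: 1

1


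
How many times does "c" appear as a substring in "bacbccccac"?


Searching for "c" in "bacbccccac"
Scanning each position:
  Position 0: "b" => no
  Position 1: "a" => no
  Position 2: "c" => MATCH
  Position 3: "b" => no
  Position 4: "c" => MATCH
  Position 5: "c" => MATCH
  Position 6: "c" => MATCH
  Position 7: "c" => MATCH
  Position 8: "a" => no
  Position 9: "c" => MATCH
Total occurrences: 6

6


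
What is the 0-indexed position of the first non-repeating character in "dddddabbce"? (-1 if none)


Input: dddddabbce
Character frequencies:
  'a': 1
  'b': 2
  'c': 1
  'd': 5
  'e': 1
Scanning left to right for freq == 1:
  Position 0 ('d'): freq=5, skip
  Position 1 ('d'): freq=5, skip
  Position 2 ('d'): freq=5, skip
  Position 3 ('d'): freq=5, skip
  Position 4 ('d'): freq=5, skip
  Position 5 ('a'): unique! => answer = 5

5


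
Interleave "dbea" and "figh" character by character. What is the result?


Interleaving "dbea" and "figh":
  Position 0: 'd' from first, 'f' from second => "df"
  Position 1: 'b' from first, 'i' from second => "bi"
  Position 2: 'e' from first, 'g' from second => "eg"
  Position 3: 'a' from first, 'h' from second => "ah"
Result: dfbiegah

dfbiegah


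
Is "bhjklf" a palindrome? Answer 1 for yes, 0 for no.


Input: bhjklf
Reversed: flkjhb
  Compare pos 0 ('b') with pos 5 ('f'): MISMATCH
  Compare pos 1 ('h') with pos 4 ('l'): MISMATCH
  Compare pos 2 ('j') with pos 3 ('k'): MISMATCH
Result: not a palindrome

0


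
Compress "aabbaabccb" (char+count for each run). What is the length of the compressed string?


Input: aabbaabccb
Runs:
  'a' x 2 => "a2"
  'b' x 2 => "b2"
  'a' x 2 => "a2"
  'b' x 1 => "b1"
  'c' x 2 => "c2"
  'b' x 1 => "b1"
Compressed: "a2b2a2b1c2b1"
Compressed length: 12

12


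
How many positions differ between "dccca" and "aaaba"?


Comparing "dccca" and "aaaba" position by position:
  Position 0: 'd' vs 'a' => DIFFER
  Position 1: 'c' vs 'a' => DIFFER
  Position 2: 'c' vs 'a' => DIFFER
  Position 3: 'c' vs 'b' => DIFFER
  Position 4: 'a' vs 'a' => same
Positions that differ: 4

4


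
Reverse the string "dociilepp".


Input: dociilepp
Reading characters right to left:
  Position 8: 'p'
  Position 7: 'p'
  Position 6: 'e'
  Position 5: 'l'
  Position 4: 'i'
  Position 3: 'i'
  Position 2: 'c'
  Position 1: 'o'
  Position 0: 'd'
Reversed: ppeliicod

ppeliicod


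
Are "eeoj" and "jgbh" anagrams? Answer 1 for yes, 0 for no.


Strings: "eeoj", "jgbh"
Sorted first:  eejo
Sorted second: bghj
Differ at position 0: 'e' vs 'b' => not anagrams

0


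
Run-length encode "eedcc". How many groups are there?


Input: eedcc
Scanning for consecutive runs:
  Group 1: 'e' x 2 (positions 0-1)
  Group 2: 'd' x 1 (positions 2-2)
  Group 3: 'c' x 2 (positions 3-4)
Total groups: 3

3


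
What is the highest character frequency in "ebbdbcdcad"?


Input: ebbdbcdcad
Character counts:
  'a': 1
  'b': 3
  'c': 2
  'd': 3
  'e': 1
Maximum frequency: 3

3


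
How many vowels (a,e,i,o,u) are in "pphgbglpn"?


Input: pphgbglpn
Checking each character:
  'p' at position 0: consonant
  'p' at position 1: consonant
  'h' at position 2: consonant
  'g' at position 3: consonant
  'b' at position 4: consonant
  'g' at position 5: consonant
  'l' at position 6: consonant
  'p' at position 7: consonant
  'n' at position 8: consonant
Total vowels: 0

0


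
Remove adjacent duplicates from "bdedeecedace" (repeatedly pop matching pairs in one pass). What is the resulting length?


Input: bdedeecedace
Stack-based adjacent duplicate removal:
  Read 'b': push. Stack: b
  Read 'd': push. Stack: bd
  Read 'e': push. Stack: bde
  Read 'd': push. Stack: bded
  Read 'e': push. Stack: bdede
  Read 'e': matches stack top 'e' => pop. Stack: bded
  Read 'c': push. Stack: bdedc
  Read 'e': push. Stack: bdedce
  Read 'd': push. Stack: bdedced
  Read 'a': push. Stack: bdedceda
  Read 'c': push. Stack: bdedcedac
  Read 'e': push. Stack: bdedcedace
Final stack: "bdedcedace" (length 10)

10


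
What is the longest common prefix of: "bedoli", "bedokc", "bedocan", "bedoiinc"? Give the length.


Words: bedoli, bedokc, bedocan, bedoiinc
  Position 0: all 'b' => match
  Position 1: all 'e' => match
  Position 2: all 'd' => match
  Position 3: all 'o' => match
  Position 4: ('l', 'k', 'c', 'i') => mismatch, stop
LCP = "bedo" (length 4)

4


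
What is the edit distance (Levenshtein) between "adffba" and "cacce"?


Computing edit distance: "adffba" -> "cacce"
DP table:
           c    a    c    c    e
      0    1    2    3    4    5
  a   1    1    1    2    3    4
  d   2    2    2    2    3    4
  f   3    3    3    3    3    4
  f   4    4    4    4    4    4
  b   5    5    5    5    5    5
  a   6    6    5    6    6    6
Edit distance = dp[6][5] = 6

6


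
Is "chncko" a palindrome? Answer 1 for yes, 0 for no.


Input: chncko
Reversed: okcnhc
  Compare pos 0 ('c') with pos 5 ('o'): MISMATCH
  Compare pos 1 ('h') with pos 4 ('k'): MISMATCH
  Compare pos 2 ('n') with pos 3 ('c'): MISMATCH
Result: not a palindrome

0


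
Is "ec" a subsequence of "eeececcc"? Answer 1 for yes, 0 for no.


Check if "ec" is a subsequence of "eeececcc"
Greedy scan:
  Position 0 ('e'): matches sub[0] = 'e'
  Position 1 ('e'): no match needed
  Position 2 ('e'): no match needed
  Position 3 ('c'): matches sub[1] = 'c'
  Position 4 ('e'): no match needed
  Position 5 ('c'): no match needed
  Position 6 ('c'): no match needed
  Position 7 ('c'): no match needed
All 2 characters matched => is a subsequence

1


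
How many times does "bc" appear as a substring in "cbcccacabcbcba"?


Searching for "bc" in "cbcccacabcbcba"
Scanning each position:
  Position 0: "cb" => no
  Position 1: "bc" => MATCH
  Position 2: "cc" => no
  Position 3: "cc" => no
  Position 4: "ca" => no
  Position 5: "ac" => no
  Position 6: "ca" => no
  Position 7: "ab" => no
  Position 8: "bc" => MATCH
  Position 9: "cb" => no
  Position 10: "bc" => MATCH
  Position 11: "cb" => no
  Position 12: "ba" => no
Total occurrences: 3

3


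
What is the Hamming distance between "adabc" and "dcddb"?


Comparing "adabc" and "dcddb" position by position:
  Position 0: 'a' vs 'd' => differ
  Position 1: 'd' vs 'c' => differ
  Position 2: 'a' vs 'd' => differ
  Position 3: 'b' vs 'd' => differ
  Position 4: 'c' vs 'b' => differ
Total differences (Hamming distance): 5

5


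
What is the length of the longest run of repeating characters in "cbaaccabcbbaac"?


Input: "cbaaccabcbbaac"
Scanning for longest run:
  Position 1 ('b'): new char, reset run to 1
  Position 2 ('a'): new char, reset run to 1
  Position 3 ('a'): continues run of 'a', length=2
  Position 4 ('c'): new char, reset run to 1
  Position 5 ('c'): continues run of 'c', length=2
  Position 6 ('a'): new char, reset run to 1
  Position 7 ('b'): new char, reset run to 1
  Position 8 ('c'): new char, reset run to 1
  Position 9 ('b'): new char, reset run to 1
  Position 10 ('b'): continues run of 'b', length=2
  Position 11 ('a'): new char, reset run to 1
  Position 12 ('a'): continues run of 'a', length=2
  Position 13 ('c'): new char, reset run to 1
Longest run: 'a' with length 2

2


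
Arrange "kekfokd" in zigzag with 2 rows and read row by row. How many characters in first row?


Zigzag "kekfokd" into 2 rows:
Placing characters:
  'k' => row 0
  'e' => row 1
  'k' => row 0
  'f' => row 1
  'o' => row 0
  'k' => row 1
  'd' => row 0
Rows:
  Row 0: "kkod"
  Row 1: "efk"
First row length: 4

4


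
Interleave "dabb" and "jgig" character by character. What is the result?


Interleaving "dabb" and "jgig":
  Position 0: 'd' from first, 'j' from second => "dj"
  Position 1: 'a' from first, 'g' from second => "ag"
  Position 2: 'b' from first, 'i' from second => "bi"
  Position 3: 'b' from first, 'g' from second => "bg"
Result: djagbibg

djagbibg


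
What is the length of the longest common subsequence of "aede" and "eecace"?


LCS of "aede" and "eecace"
DP table:
           e    e    c    a    c    e
      0    0    0    0    0    0    0
  a   0    0    0    0    1    1    1
  e   0    1    1    1    1    1    2
  d   0    1    1    1    1    1    2
  e   0    1    2    2    2    2    2
LCS length = dp[4][6] = 2

2


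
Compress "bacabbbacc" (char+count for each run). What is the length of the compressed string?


Input: bacabbbacc
Runs:
  'b' x 1 => "b1"
  'a' x 1 => "a1"
  'c' x 1 => "c1"
  'a' x 1 => "a1"
  'b' x 3 => "b3"
  'a' x 1 => "a1"
  'c' x 2 => "c2"
Compressed: "b1a1c1a1b3a1c2"
Compressed length: 14

14


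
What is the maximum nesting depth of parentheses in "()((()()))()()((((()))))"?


Input: "()((()()))()()((((()))))"
Tracking depth:
  Position 0 '(': depth becomes 1
  Position 1 ')': depth becomes 0
  Position 2 '(': depth becomes 1
  Position 3 '(': depth becomes 2
  Position 4 '(': depth becomes 3
  Position 5 ')': depth becomes 2
  Position 6 '(': depth becomes 3
  Position 7 ')': depth becomes 2
  Position 8 ')': depth becomes 1
  Position 9 ')': depth becomes 0
  Position 10 '(': depth becomes 1
  Position 11 ')': depth becomes 0
  Position 12 '(': depth becomes 1
  Position 13 ')': depth becomes 0
  Position 14 '(': depth becomes 1
  Position 15 '(': depth becomes 2
  Position 16 '(': depth becomes 3
  Position 17 '(': depth becomes 4
  Position 18 '(': depth becomes 5
  Position 19 ')': depth becomes 4
  Position 20 ')': depth becomes 3
  Position 21 ')': depth becomes 2
  Position 22 ')': depth becomes 1
  Position 23 ')': depth becomes 0
Maximum depth reached: 5

5


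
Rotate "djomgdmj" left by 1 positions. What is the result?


Input: "djomgdmj", rotate left by 1
First 1 characters: "d"
Remaining characters: "jomgdmj"
Concatenate remaining + first: "jomgdmj" + "d" = "jomgdmjd"

jomgdmjd


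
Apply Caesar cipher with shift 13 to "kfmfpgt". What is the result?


Caesar cipher: shift "kfmfpgt" by 13
  'k' (pos 10) + 13 = pos 23 = 'x'
  'f' (pos 5) + 13 = pos 18 = 's'
  'm' (pos 12) + 13 = pos 25 = 'z'
  'f' (pos 5) + 13 = pos 18 = 's'
  'p' (pos 15) + 13 = pos 2 = 'c'
  'g' (pos 6) + 13 = pos 19 = 't'
  't' (pos 19) + 13 = pos 6 = 'g'
Result: xszsctg

xszsctg


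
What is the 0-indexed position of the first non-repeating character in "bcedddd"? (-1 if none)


Input: bcedddd
Character frequencies:
  'b': 1
  'c': 1
  'd': 4
  'e': 1
Scanning left to right for freq == 1:
  Position 0 ('b'): unique! => answer = 0

0


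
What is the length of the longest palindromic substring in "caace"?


Input: "caace"
Checking substrings for palindromes:
  [0:4] "caac" (len 4) => palindrome
  [1:3] "aa" (len 2) => palindrome
Longest palindromic substring: "caac" with length 4

4


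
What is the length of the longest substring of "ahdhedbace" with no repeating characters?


Input: "ahdhedbace"
Sliding window (track last position of each char):
  Position 0 ('a'): window [0,0] length 1 -- new best
  Position 1 ('h'): window [0,1] length 2 -- new best
  Position 2 ('d'): window [0,2] length 3 -- new best
  Position 3 ('h'): repeat (last at 1), move window start to 2
  Position 3 ('h'): window [2,3] length 2
  Position 4 ('e'): window [2,4] length 3
  Position 5 ('d'): repeat (last at 2), move window start to 3
  Position 5 ('d'): window [3,5] length 3
  Position 6 ('b'): window [3,6] length 4 -- new best
  Position 7 ('a'): window [3,7] length 5 -- new best
  Position 8 ('c'): window [3,8] length 6 -- new best
  Position 9 ('e'): repeat (last at 4), move window start to 5
  Position 9 ('e'): window [5,9] length 5
Longest substring with no repeats: "hedbac" with length 6

6


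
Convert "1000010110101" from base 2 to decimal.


Input: "1000010110101" in base 2
Positional expansion:
  Digit '1' (value 1) x 2^12 = 4096
  Digit '0' (value 0) x 2^11 = 0
  Digit '0' (value 0) x 2^10 = 0
  Digit '0' (value 0) x 2^9 = 0
  Digit '0' (value 0) x 2^8 = 0
  Digit '1' (value 1) x 2^7 = 128
  Digit '0' (value 0) x 2^6 = 0
  Digit '1' (value 1) x 2^5 = 32
  Digit '1' (value 1) x 2^4 = 16
  Digit '0' (value 0) x 2^3 = 0
  Digit '1' (value 1) x 2^2 = 4
  Digit '0' (value 0) x 2^1 = 0
  Digit '1' (value 1) x 2^0 = 1
Sum = 4277

4277


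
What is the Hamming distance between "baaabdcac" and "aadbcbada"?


Comparing "baaabdcac" and "aadbcbada" position by position:
  Position 0: 'b' vs 'a' => differ
  Position 1: 'a' vs 'a' => same
  Position 2: 'a' vs 'd' => differ
  Position 3: 'a' vs 'b' => differ
  Position 4: 'b' vs 'c' => differ
  Position 5: 'd' vs 'b' => differ
  Position 6: 'c' vs 'a' => differ
  Position 7: 'a' vs 'd' => differ
  Position 8: 'c' vs 'a' => differ
Total differences (Hamming distance): 8

8


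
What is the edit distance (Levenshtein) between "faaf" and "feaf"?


Computing edit distance: "faaf" -> "feaf"
DP table:
           f    e    a    f
      0    1    2    3    4
  f   1    0    1    2    3
  a   2    1    1    1    2
  a   3    2    2    1    2
  f   4    3    3    2    1
Edit distance = dp[4][4] = 1

1


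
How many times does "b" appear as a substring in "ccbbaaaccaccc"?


Searching for "b" in "ccbbaaaccaccc"
Scanning each position:
  Position 0: "c" => no
  Position 1: "c" => no
  Position 2: "b" => MATCH
  Position 3: "b" => MATCH
  Position 4: "a" => no
  Position 5: "a" => no
  Position 6: "a" => no
  Position 7: "c" => no
  Position 8: "c" => no
  Position 9: "a" => no
  Position 10: "c" => no
  Position 11: "c" => no
  Position 12: "c" => no
Total occurrences: 2

2


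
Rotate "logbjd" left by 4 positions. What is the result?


Input: "logbjd", rotate left by 4
First 4 characters: "logb"
Remaining characters: "jd"
Concatenate remaining + first: "jd" + "logb" = "jdlogb"

jdlogb


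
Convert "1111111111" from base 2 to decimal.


Input: "1111111111" in base 2
Positional expansion:
  Digit '1' (value 1) x 2^9 = 512
  Digit '1' (value 1) x 2^8 = 256
  Digit '1' (value 1) x 2^7 = 128
  Digit '1' (value 1) x 2^6 = 64
  Digit '1' (value 1) x 2^5 = 32
  Digit '1' (value 1) x 2^4 = 16
  Digit '1' (value 1) x 2^3 = 8
  Digit '1' (value 1) x 2^2 = 4
  Digit '1' (value 1) x 2^1 = 2
  Digit '1' (value 1) x 2^0 = 1
Sum = 1023

1023


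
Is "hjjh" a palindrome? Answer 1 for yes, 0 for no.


Input: hjjh
Reversed: hjjh
  Compare pos 0 ('h') with pos 3 ('h'): match
  Compare pos 1 ('j') with pos 2 ('j'): match
Result: palindrome

1


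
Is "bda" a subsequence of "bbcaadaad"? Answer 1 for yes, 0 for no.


Check if "bda" is a subsequence of "bbcaadaad"
Greedy scan:
  Position 0 ('b'): matches sub[0] = 'b'
  Position 1 ('b'): no match needed
  Position 2 ('c'): no match needed
  Position 3 ('a'): no match needed
  Position 4 ('a'): no match needed
  Position 5 ('d'): matches sub[1] = 'd'
  Position 6 ('a'): matches sub[2] = 'a'
  Position 7 ('a'): no match needed
  Position 8 ('d'): no match needed
All 3 characters matched => is a subsequence

1


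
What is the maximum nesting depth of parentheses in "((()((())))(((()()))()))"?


Input: "((()((())))(((()()))()))"
Tracking depth:
  Position 0 '(': depth becomes 1
  Position 1 '(': depth becomes 2
  Position 2 '(': depth becomes 3
  Position 3 ')': depth becomes 2
  Position 4 '(': depth becomes 3
  Position 5 '(': depth becomes 4
  Position 6 '(': depth becomes 5
  Position 7 ')': depth becomes 4
  Position 8 ')': depth becomes 3
  Position 9 ')': depth becomes 2
  Position 10 ')': depth becomes 1
  Position 11 '(': depth becomes 2
  Position 12 '(': depth becomes 3
  Position 13 '(': depth becomes 4
  Position 14 '(': depth becomes 5
  Position 15 ')': depth becomes 4
  Position 16 '(': depth becomes 5
  Position 17 ')': depth becomes 4
  Position 18 ')': depth becomes 3
  Position 19 ')': depth becomes 2
  Position 20 '(': depth becomes 3
  Position 21 ')': depth becomes 2
  Position 22 ')': depth becomes 1
  Position 23 ')': depth becomes 0
Maximum depth reached: 5

5


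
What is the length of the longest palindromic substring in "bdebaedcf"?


Input: "bdebaedcf"
Checking substrings for palindromes:
  No multi-char palindromic substrings found
Longest palindromic substring: "b" with length 1

1


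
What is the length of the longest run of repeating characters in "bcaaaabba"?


Input: "bcaaaabba"
Scanning for longest run:
  Position 1 ('c'): new char, reset run to 1
  Position 2 ('a'): new char, reset run to 1
  Position 3 ('a'): continues run of 'a', length=2
  Position 4 ('a'): continues run of 'a', length=3
  Position 5 ('a'): continues run of 'a', length=4
  Position 6 ('b'): new char, reset run to 1
  Position 7 ('b'): continues run of 'b', length=2
  Position 8 ('a'): new char, reset run to 1
Longest run: 'a' with length 4

4


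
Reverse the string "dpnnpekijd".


Input: dpnnpekijd
Reading characters right to left:
  Position 9: 'd'
  Position 8: 'j'
  Position 7: 'i'
  Position 6: 'k'
  Position 5: 'e'
  Position 4: 'p'
  Position 3: 'n'
  Position 2: 'n'
  Position 1: 'p'
  Position 0: 'd'
Reversed: djikepnnpd

djikepnnpd


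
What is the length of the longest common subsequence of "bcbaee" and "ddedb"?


LCS of "bcbaee" and "ddedb"
DP table:
           d    d    e    d    b
      0    0    0    0    0    0
  b   0    0    0    0    0    1
  c   0    0    0    0    0    1
  b   0    0    0    0    0    1
  a   0    0    0    0    0    1
  e   0    0    0    1    1    1
  e   0    0    0    1    1    1
LCS length = dp[6][5] = 1

1


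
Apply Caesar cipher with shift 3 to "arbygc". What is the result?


Caesar cipher: shift "arbygc" by 3
  'a' (pos 0) + 3 = pos 3 = 'd'
  'r' (pos 17) + 3 = pos 20 = 'u'
  'b' (pos 1) + 3 = pos 4 = 'e'
  'y' (pos 24) + 3 = pos 1 = 'b'
  'g' (pos 6) + 3 = pos 9 = 'j'
  'c' (pos 2) + 3 = pos 5 = 'f'
Result: duebjf

duebjf


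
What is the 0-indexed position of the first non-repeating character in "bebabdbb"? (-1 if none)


Input: bebabdbb
Character frequencies:
  'a': 1
  'b': 5
  'd': 1
  'e': 1
Scanning left to right for freq == 1:
  Position 0 ('b'): freq=5, skip
  Position 1 ('e'): unique! => answer = 1

1


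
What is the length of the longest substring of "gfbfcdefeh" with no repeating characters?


Input: "gfbfcdefeh"
Sliding window (track last position of each char):
  Position 0 ('g'): window [0,0] length 1 -- new best
  Position 1 ('f'): window [0,1] length 2 -- new best
  Position 2 ('b'): window [0,2] length 3 -- new best
  Position 3 ('f'): repeat (last at 1), move window start to 2
  Position 3 ('f'): window [2,3] length 2
  Position 4 ('c'): window [2,4] length 3
  Position 5 ('d'): window [2,5] length 4 -- new best
  Position 6 ('e'): window [2,6] length 5 -- new best
  Position 7 ('f'): repeat (last at 3), move window start to 4
  Position 7 ('f'): window [4,7] length 4
  Position 8 ('e'): repeat (last at 6), move window start to 7
  Position 8 ('e'): window [7,8] length 2
  Position 9 ('h'): window [7,9] length 3
Longest substring with no repeats: "bfcde" with length 5

5


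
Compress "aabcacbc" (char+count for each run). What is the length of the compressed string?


Input: aabcacbc
Runs:
  'a' x 2 => "a2"
  'b' x 1 => "b1"
  'c' x 1 => "c1"
  'a' x 1 => "a1"
  'c' x 1 => "c1"
  'b' x 1 => "b1"
  'c' x 1 => "c1"
Compressed: "a2b1c1a1c1b1c1"
Compressed length: 14

14


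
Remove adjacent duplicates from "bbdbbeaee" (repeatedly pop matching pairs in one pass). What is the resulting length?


Input: bbdbbeaee
Stack-based adjacent duplicate removal:
  Read 'b': push. Stack: b
  Read 'b': matches stack top 'b' => pop. Stack: (empty)
  Read 'd': push. Stack: d
  Read 'b': push. Stack: db
  Read 'b': matches stack top 'b' => pop. Stack: d
  Read 'e': push. Stack: de
  Read 'a': push. Stack: dea
  Read 'e': push. Stack: deae
  Read 'e': matches stack top 'e' => pop. Stack: dea
Final stack: "dea" (length 3)

3


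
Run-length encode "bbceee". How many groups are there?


Input: bbceee
Scanning for consecutive runs:
  Group 1: 'b' x 2 (positions 0-1)
  Group 2: 'c' x 1 (positions 2-2)
  Group 3: 'e' x 3 (positions 3-5)
Total groups: 3

3


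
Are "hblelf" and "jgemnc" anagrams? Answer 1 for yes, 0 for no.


Strings: "hblelf", "jgemnc"
Sorted first:  befhll
Sorted second: cegjmn
Differ at position 0: 'b' vs 'c' => not anagrams

0


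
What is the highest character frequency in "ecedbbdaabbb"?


Input: ecedbbdaabbb
Character counts:
  'a': 2
  'b': 5
  'c': 1
  'd': 2
  'e': 2
Maximum frequency: 5

5


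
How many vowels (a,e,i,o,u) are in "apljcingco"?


Input: apljcingco
Checking each character:
  'a' at position 0: vowel (running total: 1)
  'p' at position 1: consonant
  'l' at position 2: consonant
  'j' at position 3: consonant
  'c' at position 4: consonant
  'i' at position 5: vowel (running total: 2)
  'n' at position 6: consonant
  'g' at position 7: consonant
  'c' at position 8: consonant
  'o' at position 9: vowel (running total: 3)
Total vowels: 3

3


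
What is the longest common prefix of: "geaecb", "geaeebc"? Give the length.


Words: geaecb, geaeebc
  Position 0: all 'g' => match
  Position 1: all 'e' => match
  Position 2: all 'a' => match
  Position 3: all 'e' => match
  Position 4: ('c', 'e') => mismatch, stop
LCP = "geae" (length 4)

4


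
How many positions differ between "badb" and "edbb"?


Comparing "badb" and "edbb" position by position:
  Position 0: 'b' vs 'e' => DIFFER
  Position 1: 'a' vs 'd' => DIFFER
  Position 2: 'd' vs 'b' => DIFFER
  Position 3: 'b' vs 'b' => same
Positions that differ: 3

3


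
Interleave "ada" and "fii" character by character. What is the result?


Interleaving "ada" and "fii":
  Position 0: 'a' from first, 'f' from second => "af"
  Position 1: 'd' from first, 'i' from second => "di"
  Position 2: 'a' from first, 'i' from second => "ai"
Result: afdiai

afdiai


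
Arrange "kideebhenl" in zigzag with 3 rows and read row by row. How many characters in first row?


Zigzag "kideebhenl" into 3 rows:
Placing characters:
  'k' => row 0
  'i' => row 1
  'd' => row 2
  'e' => row 1
  'e' => row 0
  'b' => row 1
  'h' => row 2
  'e' => row 1
  'n' => row 0
  'l' => row 1
Rows:
  Row 0: "ken"
  Row 1: "iebel"
  Row 2: "dh"
First row length: 3

3


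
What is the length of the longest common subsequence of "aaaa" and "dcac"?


LCS of "aaaa" and "dcac"
DP table:
           d    c    a    c
      0    0    0    0    0
  a   0    0    0    1    1
  a   0    0    0    1    1
  a   0    0    0    1    1
  a   0    0    0    1    1
LCS length = dp[4][4] = 1

1


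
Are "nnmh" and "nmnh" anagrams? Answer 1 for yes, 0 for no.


Strings: "nnmh", "nmnh"
Sorted first:  hmnn
Sorted second: hmnn
Sorted forms match => anagrams

1


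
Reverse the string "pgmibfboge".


Input: pgmibfboge
Reading characters right to left:
  Position 9: 'e'
  Position 8: 'g'
  Position 7: 'o'
  Position 6: 'b'
  Position 5: 'f'
  Position 4: 'b'
  Position 3: 'i'
  Position 2: 'm'
  Position 1: 'g'
  Position 0: 'p'
Reversed: egobfbimgp

egobfbimgp


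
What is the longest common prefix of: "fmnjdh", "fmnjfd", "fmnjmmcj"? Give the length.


Words: fmnjdh, fmnjfd, fmnjmmcj
  Position 0: all 'f' => match
  Position 1: all 'm' => match
  Position 2: all 'n' => match
  Position 3: all 'j' => match
  Position 4: ('d', 'f', 'm') => mismatch, stop
LCP = "fmnj" (length 4)

4


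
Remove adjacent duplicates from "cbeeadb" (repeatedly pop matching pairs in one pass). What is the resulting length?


Input: cbeeadb
Stack-based adjacent duplicate removal:
  Read 'c': push. Stack: c
  Read 'b': push. Stack: cb
  Read 'e': push. Stack: cbe
  Read 'e': matches stack top 'e' => pop. Stack: cb
  Read 'a': push. Stack: cba
  Read 'd': push. Stack: cbad
  Read 'b': push. Stack: cbadb
Final stack: "cbadb" (length 5)

5


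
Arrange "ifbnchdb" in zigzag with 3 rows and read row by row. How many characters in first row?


Zigzag "ifbnchdb" into 3 rows:
Placing characters:
  'i' => row 0
  'f' => row 1
  'b' => row 2
  'n' => row 1
  'c' => row 0
  'h' => row 1
  'd' => row 2
  'b' => row 1
Rows:
  Row 0: "ic"
  Row 1: "fnhb"
  Row 2: "bd"
First row length: 2

2


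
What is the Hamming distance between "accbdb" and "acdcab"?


Comparing "accbdb" and "acdcab" position by position:
  Position 0: 'a' vs 'a' => same
  Position 1: 'c' vs 'c' => same
  Position 2: 'c' vs 'd' => differ
  Position 3: 'b' vs 'c' => differ
  Position 4: 'd' vs 'a' => differ
  Position 5: 'b' vs 'b' => same
Total differences (Hamming distance): 3

3


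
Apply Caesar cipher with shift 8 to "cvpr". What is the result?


Caesar cipher: shift "cvpr" by 8
  'c' (pos 2) + 8 = pos 10 = 'k'
  'v' (pos 21) + 8 = pos 3 = 'd'
  'p' (pos 15) + 8 = pos 23 = 'x'
  'r' (pos 17) + 8 = pos 25 = 'z'
Result: kdxz

kdxz


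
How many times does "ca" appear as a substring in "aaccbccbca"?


Searching for "ca" in "aaccbccbca"
Scanning each position:
  Position 0: "aa" => no
  Position 1: "ac" => no
  Position 2: "cc" => no
  Position 3: "cb" => no
  Position 4: "bc" => no
  Position 5: "cc" => no
  Position 6: "cb" => no
  Position 7: "bc" => no
  Position 8: "ca" => MATCH
Total occurrences: 1

1


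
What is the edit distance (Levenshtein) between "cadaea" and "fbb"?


Computing edit distance: "cadaea" -> "fbb"
DP table:
           f    b    b
      0    1    2    3
  c   1    1    2    3
  a   2    2    2    3
  d   3    3    3    3
  a   4    4    4    4
  e   5    5    5    5
  a   6    6    6    6
Edit distance = dp[6][3] = 6

6


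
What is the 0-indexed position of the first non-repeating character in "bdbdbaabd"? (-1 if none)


Input: bdbdbaabd
Character frequencies:
  'a': 2
  'b': 4
  'd': 3
Scanning left to right for freq == 1:
  Position 0 ('b'): freq=4, skip
  Position 1 ('d'): freq=3, skip
  Position 2 ('b'): freq=4, skip
  Position 3 ('d'): freq=3, skip
  Position 4 ('b'): freq=4, skip
  Position 5 ('a'): freq=2, skip
  Position 6 ('a'): freq=2, skip
  Position 7 ('b'): freq=4, skip
  Position 8 ('d'): freq=3, skip
  No unique character found => answer = -1

-1


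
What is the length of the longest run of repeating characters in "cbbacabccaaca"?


Input: "cbbacabccaaca"
Scanning for longest run:
  Position 1 ('b'): new char, reset run to 1
  Position 2 ('b'): continues run of 'b', length=2
  Position 3 ('a'): new char, reset run to 1
  Position 4 ('c'): new char, reset run to 1
  Position 5 ('a'): new char, reset run to 1
  Position 6 ('b'): new char, reset run to 1
  Position 7 ('c'): new char, reset run to 1
  Position 8 ('c'): continues run of 'c', length=2
  Position 9 ('a'): new char, reset run to 1
  Position 10 ('a'): continues run of 'a', length=2
  Position 11 ('c'): new char, reset run to 1
  Position 12 ('a'): new char, reset run to 1
Longest run: 'b' with length 2

2


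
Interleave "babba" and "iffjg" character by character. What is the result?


Interleaving "babba" and "iffjg":
  Position 0: 'b' from first, 'i' from second => "bi"
  Position 1: 'a' from first, 'f' from second => "af"
  Position 2: 'b' from first, 'f' from second => "bf"
  Position 3: 'b' from first, 'j' from second => "bj"
  Position 4: 'a' from first, 'g' from second => "ag"
Result: biafbfbjag

biafbfbjag


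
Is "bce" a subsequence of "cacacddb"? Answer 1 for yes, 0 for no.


Check if "bce" is a subsequence of "cacacddb"
Greedy scan:
  Position 0 ('c'): no match needed
  Position 1 ('a'): no match needed
  Position 2 ('c'): no match needed
  Position 3 ('a'): no match needed
  Position 4 ('c'): no match needed
  Position 5 ('d'): no match needed
  Position 6 ('d'): no match needed
  Position 7 ('b'): matches sub[0] = 'b'
Only matched 1/3 characters => not a subsequence

0


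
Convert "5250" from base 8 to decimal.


Input: "5250" in base 8
Positional expansion:
  Digit '5' (value 5) x 8^3 = 2560
  Digit '2' (value 2) x 8^2 = 128
  Digit '5' (value 5) x 8^1 = 40
  Digit '0' (value 0) x 8^0 = 0
Sum = 2728

2728


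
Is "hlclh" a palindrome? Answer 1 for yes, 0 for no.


Input: hlclh
Reversed: hlclh
  Compare pos 0 ('h') with pos 4 ('h'): match
  Compare pos 1 ('l') with pos 3 ('l'): match
Result: palindrome

1


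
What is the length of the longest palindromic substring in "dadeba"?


Input: "dadeba"
Checking substrings for palindromes:
  [0:3] "dad" (len 3) => palindrome
Longest palindromic substring: "dad" with length 3

3


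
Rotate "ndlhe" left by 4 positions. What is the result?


Input: "ndlhe", rotate left by 4
First 4 characters: "ndlh"
Remaining characters: "e"
Concatenate remaining + first: "e" + "ndlh" = "endlh"

endlh


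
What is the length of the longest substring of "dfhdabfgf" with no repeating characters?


Input: "dfhdabfgf"
Sliding window (track last position of each char):
  Position 0 ('d'): window [0,0] length 1 -- new best
  Position 1 ('f'): window [0,1] length 2 -- new best
  Position 2 ('h'): window [0,2] length 3 -- new best
  Position 3 ('d'): repeat (last at 0), move window start to 1
  Position 3 ('d'): window [1,3] length 3
  Position 4 ('a'): window [1,4] length 4 -- new best
  Position 5 ('b'): window [1,5] length 5 -- new best
  Position 6 ('f'): repeat (last at 1), move window start to 2
  Position 6 ('f'): window [2,6] length 5
  Position 7 ('g'): window [2,7] length 6 -- new best
  Position 8 ('f'): repeat (last at 6), move window start to 7
  Position 8 ('f'): window [7,8] length 2
Longest substring with no repeats: "hdabfg" with length 6

6


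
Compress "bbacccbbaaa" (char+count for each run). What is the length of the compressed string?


Input: bbacccbbaaa
Runs:
  'b' x 2 => "b2"
  'a' x 1 => "a1"
  'c' x 3 => "c3"
  'b' x 2 => "b2"
  'a' x 3 => "a3"
Compressed: "b2a1c3b2a3"
Compressed length: 10

10


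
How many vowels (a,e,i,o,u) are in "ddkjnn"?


Input: ddkjnn
Checking each character:
  'd' at position 0: consonant
  'd' at position 1: consonant
  'k' at position 2: consonant
  'j' at position 3: consonant
  'n' at position 4: consonant
  'n' at position 5: consonant
Total vowels: 0

0


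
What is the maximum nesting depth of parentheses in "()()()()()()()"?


Input: "()()()()()()()"
Tracking depth:
  Position 0 '(': depth becomes 1
  Position 1 ')': depth becomes 0
  Position 2 '(': depth becomes 1
  Position 3 ')': depth becomes 0
  Position 4 '(': depth becomes 1
  Position 5 ')': depth becomes 0
  Position 6 '(': depth becomes 1
  Position 7 ')': depth becomes 0
  Position 8 '(': depth becomes 1
  Position 9 ')': depth becomes 0
  Position 10 '(': depth becomes 1
  Position 11 ')': depth becomes 0
  Position 12 '(': depth becomes 1
  Position 13 ')': depth becomes 0
Maximum depth reached: 1

1


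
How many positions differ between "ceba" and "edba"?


Comparing "ceba" and "edba" position by position:
  Position 0: 'c' vs 'e' => DIFFER
  Position 1: 'e' vs 'd' => DIFFER
  Position 2: 'b' vs 'b' => same
  Position 3: 'a' vs 'a' => same
Positions that differ: 2

2


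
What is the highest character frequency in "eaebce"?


Input: eaebce
Character counts:
  'a': 1
  'b': 1
  'c': 1
  'e': 3
Maximum frequency: 3

3


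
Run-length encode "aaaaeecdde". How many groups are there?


Input: aaaaeecdde
Scanning for consecutive runs:
  Group 1: 'a' x 4 (positions 0-3)
  Group 2: 'e' x 2 (positions 4-5)
  Group 3: 'c' x 1 (positions 6-6)
  Group 4: 'd' x 2 (positions 7-8)
  Group 5: 'e' x 1 (positions 9-9)
Total groups: 5

5


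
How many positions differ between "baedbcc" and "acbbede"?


Comparing "baedbcc" and "acbbede" position by position:
  Position 0: 'b' vs 'a' => DIFFER
  Position 1: 'a' vs 'c' => DIFFER
  Position 2: 'e' vs 'b' => DIFFER
  Position 3: 'd' vs 'b' => DIFFER
  Position 4: 'b' vs 'e' => DIFFER
  Position 5: 'c' vs 'd' => DIFFER
  Position 6: 'c' vs 'e' => DIFFER
Positions that differ: 7

7
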